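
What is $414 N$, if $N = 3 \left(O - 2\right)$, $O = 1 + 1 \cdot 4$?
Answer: $3726$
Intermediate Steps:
$O = 5$ ($O = 1 + 4 = 5$)
$N = 9$ ($N = 3 \left(5 - 2\right) = 3 \cdot 3 = 9$)
$414 N = 414 \cdot 9 = 3726$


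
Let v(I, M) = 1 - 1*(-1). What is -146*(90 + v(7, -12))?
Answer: -13432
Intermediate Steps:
v(I, M) = 2 (v(I, M) = 1 + 1 = 2)
-146*(90 + v(7, -12)) = -146*(90 + 2) = -146*92 = -13432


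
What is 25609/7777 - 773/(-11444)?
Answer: 299081017/88999988 ≈ 3.3605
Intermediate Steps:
25609/7777 - 773/(-11444) = 25609*(1/7777) - 773*(-1/11444) = 25609/7777 + 773/11444 = 299081017/88999988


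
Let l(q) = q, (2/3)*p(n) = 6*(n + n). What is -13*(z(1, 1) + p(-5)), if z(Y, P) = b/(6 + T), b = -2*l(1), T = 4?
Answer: 5863/5 ≈ 1172.6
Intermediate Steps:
p(n) = 18*n (p(n) = 3*(6*(n + n))/2 = 3*(6*(2*n))/2 = 3*(12*n)/2 = 18*n)
b = -2 (b = -2*1 = -2)
z(Y, P) = -1/5 (z(Y, P) = -2/(6 + 4) = -2/10 = (1/10)*(-2) = -1/5)
-13*(z(1, 1) + p(-5)) = -13*(-1/5 + 18*(-5)) = -13*(-1/5 - 90) = -13*(-451/5) = 5863/5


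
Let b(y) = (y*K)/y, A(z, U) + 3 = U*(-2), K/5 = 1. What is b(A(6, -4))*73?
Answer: 365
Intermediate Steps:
K = 5 (K = 5*1 = 5)
A(z, U) = -3 - 2*U (A(z, U) = -3 + U*(-2) = -3 - 2*U)
b(y) = 5 (b(y) = (y*5)/y = (5*y)/y = 5)
b(A(6, -4))*73 = 5*73 = 365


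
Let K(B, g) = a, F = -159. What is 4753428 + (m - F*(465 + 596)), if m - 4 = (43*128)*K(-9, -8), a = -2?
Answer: 4911123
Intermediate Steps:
K(B, g) = -2
m = -11004 (m = 4 + (43*128)*(-2) = 4 + 5504*(-2) = 4 - 11008 = -11004)
4753428 + (m - F*(465 + 596)) = 4753428 + (-11004 - (-159)*(465 + 596)) = 4753428 + (-11004 - (-159)*1061) = 4753428 + (-11004 - 1*(-168699)) = 4753428 + (-11004 + 168699) = 4753428 + 157695 = 4911123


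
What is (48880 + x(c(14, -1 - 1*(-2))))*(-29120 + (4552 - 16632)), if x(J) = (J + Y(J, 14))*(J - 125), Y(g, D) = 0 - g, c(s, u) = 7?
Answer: -2013856000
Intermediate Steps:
Y(g, D) = -g
x(J) = 0 (x(J) = (J - J)*(J - 125) = 0*(-125 + J) = 0)
(48880 + x(c(14, -1 - 1*(-2))))*(-29120 + (4552 - 16632)) = (48880 + 0)*(-29120 + (4552 - 16632)) = 48880*(-29120 - 12080) = 48880*(-41200) = -2013856000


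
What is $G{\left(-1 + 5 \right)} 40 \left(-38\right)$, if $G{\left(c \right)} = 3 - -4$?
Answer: $-10640$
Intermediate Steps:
$G{\left(c \right)} = 7$ ($G{\left(c \right)} = 3 + 4 = 7$)
$G{\left(-1 + 5 \right)} 40 \left(-38\right) = 7 \cdot 40 \left(-38\right) = 280 \left(-38\right) = -10640$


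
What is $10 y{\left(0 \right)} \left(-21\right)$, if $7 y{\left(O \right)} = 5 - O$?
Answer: $-150$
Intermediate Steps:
$y{\left(O \right)} = \frac{5}{7} - \frac{O}{7}$ ($y{\left(O \right)} = \frac{5 - O}{7} = \frac{5}{7} - \frac{O}{7}$)
$10 y{\left(0 \right)} \left(-21\right) = 10 \left(\frac{5}{7} - 0\right) \left(-21\right) = 10 \left(\frac{5}{7} + 0\right) \left(-21\right) = 10 \cdot \frac{5}{7} \left(-21\right) = \frac{50}{7} \left(-21\right) = -150$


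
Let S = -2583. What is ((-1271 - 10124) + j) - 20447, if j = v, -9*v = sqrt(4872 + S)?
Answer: -31842 - sqrt(2289)/9 ≈ -31847.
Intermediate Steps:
v = -sqrt(2289)/9 (v = -sqrt(4872 - 2583)/9 = -sqrt(2289)/9 ≈ -5.3159)
j = -sqrt(2289)/9 ≈ -5.3159
((-1271 - 10124) + j) - 20447 = ((-1271 - 10124) - sqrt(2289)/9) - 20447 = (-11395 - sqrt(2289)/9) - 20447 = -31842 - sqrt(2289)/9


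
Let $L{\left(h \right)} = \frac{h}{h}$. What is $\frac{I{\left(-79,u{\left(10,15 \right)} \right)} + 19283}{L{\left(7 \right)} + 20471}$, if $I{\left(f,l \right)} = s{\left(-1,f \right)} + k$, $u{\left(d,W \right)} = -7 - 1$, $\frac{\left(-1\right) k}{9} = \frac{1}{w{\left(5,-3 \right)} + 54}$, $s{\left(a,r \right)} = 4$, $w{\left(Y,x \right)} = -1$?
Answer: $\frac{170367}{180836} \approx 0.94211$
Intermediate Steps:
$L{\left(h \right)} = 1$
$k = - \frac{9}{53}$ ($k = - \frac{9}{-1 + 54} = - \frac{9}{53} \approx -0.16981$)
$u{\left(d,W \right)} = -8$
$I{\left(f,l \right)} = \frac{203}{53}$ ($I{\left(f,l \right)} = 4 - \frac{9}{53} = \frac{203}{53}$)
$\frac{I{\left(-79,u{\left(10,15 \right)} \right)} + 19283}{L{\left(7 \right)} + 20471} = \frac{\frac{203}{53} + 19283}{1 + 20471} = \frac{1022202}{53 \cdot 20472} = \frac{1022202}{53} \cdot \frac{1}{20472} = \frac{170367}{180836}$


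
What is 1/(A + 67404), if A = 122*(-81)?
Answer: 1/57522 ≈ 1.7385e-5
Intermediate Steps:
A = -9882
1/(A + 67404) = 1/(-9882 + 67404) = 1/57522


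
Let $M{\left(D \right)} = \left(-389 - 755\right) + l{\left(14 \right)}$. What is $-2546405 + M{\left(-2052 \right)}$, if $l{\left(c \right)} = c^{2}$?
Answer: $-2547353$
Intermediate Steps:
$M{\left(D \right)} = -948$ ($M{\left(D \right)} = \left(-389 - 755\right) + 14^{2} = -1144 + 196 = -948$)
$-2546405 + M{\left(-2052 \right)} = -2546405 - 948 = -2547353$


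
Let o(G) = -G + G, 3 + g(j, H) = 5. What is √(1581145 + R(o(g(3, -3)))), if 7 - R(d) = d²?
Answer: 4*√98822 ≈ 1257.4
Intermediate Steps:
g(j, H) = 2 (g(j, H) = -3 + 5 = 2)
o(G) = 0
R(d) = 7 - d²
√(1581145 + R(o(g(3, -3)))) = √(1581145 + (7 - 1*0²)) = √(1581145 + (7 - 1*0)) = √(1581145 + (7 + 0)) = √(1581145 + 7) = √1581152 = 4*√98822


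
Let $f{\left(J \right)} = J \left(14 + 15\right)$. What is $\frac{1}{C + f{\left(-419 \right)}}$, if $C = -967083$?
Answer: $- \frac{1}{979234} \approx -1.0212 \cdot 10^{-6}$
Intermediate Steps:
$f{\left(J \right)} = 29 J$ ($f{\left(J \right)} = J 29 = 29 J$)
$\frac{1}{C + f{\left(-419 \right)}} = \frac{1}{-967083 + 29 \left(-419\right)} = \frac{1}{-967083 - 12151} = \frac{1}{-979234} = - \frac{1}{979234}$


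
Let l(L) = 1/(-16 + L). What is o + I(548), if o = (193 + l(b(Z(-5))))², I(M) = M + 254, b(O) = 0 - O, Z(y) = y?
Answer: 4599926/121 ≈ 38016.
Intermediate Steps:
b(O) = -O
I(M) = 254 + M
o = 4502884/121 (o = (193 + 1/(-16 - 1*(-5)))² = (193 + 1/(-16 + 5))² = (193 + 1/(-11))² = (193 - 1/11)² = (2122/11)² = 4502884/121 ≈ 37214.)
o + I(548) = 4502884/121 + (254 + 548) = 4502884/121 + 802 = 4599926/121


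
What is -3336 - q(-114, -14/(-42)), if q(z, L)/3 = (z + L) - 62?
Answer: -2809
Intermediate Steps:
q(z, L) = -186 + 3*L + 3*z (q(z, L) = 3*((z + L) - 62) = 3*((L + z) - 62) = 3*(-62 + L + z) = -186 + 3*L + 3*z)
-3336 - q(-114, -14/(-42)) = -3336 - (-186 + 3*(-14/(-42)) + 3*(-114)) = -3336 - (-186 + 3*(-14*(-1/42)) - 342) = -3336 - (-186 + 3*(⅓) - 342) = -3336 - (-186 + 1 - 342) = -3336 - 1*(-527) = -3336 + 527 = -2809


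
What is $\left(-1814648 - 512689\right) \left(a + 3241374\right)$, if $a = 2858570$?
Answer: $-14196625369128$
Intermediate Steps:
$\left(-1814648 - 512689\right) \left(a + 3241374\right) = \left(-1814648 - 512689\right) \left(2858570 + 3241374\right) = \left(-2327337\right) 6099944 = -14196625369128$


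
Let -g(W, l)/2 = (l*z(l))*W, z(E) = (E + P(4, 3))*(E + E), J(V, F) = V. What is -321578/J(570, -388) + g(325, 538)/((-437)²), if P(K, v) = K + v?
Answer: -3077682200239/2864535 ≈ -1.0744e+6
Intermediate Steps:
z(E) = 2*E*(7 + E) (z(E) = (E + (4 + 3))*(E + E) = (E + 7)*(2*E) = (7 + E)*(2*E) = 2*E*(7 + E))
g(W, l) = -4*W*l²*(7 + l) (g(W, l) = -2*l*(2*l*(7 + l))*W = -2*2*l²*(7 + l)*W = -4*W*l²*(7 + l))
-321578/J(570, -388) + g(325, 538)/((-437)²) = -321578/570 + (-4*325*538²*(7 + 538))/((-437)²) = -321578*1/570 - 4*325*289444*545/190969 = -160789/285 - 205071074000*1/190969 = -160789/285 - 205071074000/190969 = -3077682200239/2864535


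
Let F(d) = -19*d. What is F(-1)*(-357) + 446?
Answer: -6337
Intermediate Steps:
F(-1)*(-357) + 446 = -19*(-1)*(-357) + 446 = 19*(-357) + 446 = -6783 + 446 = -6337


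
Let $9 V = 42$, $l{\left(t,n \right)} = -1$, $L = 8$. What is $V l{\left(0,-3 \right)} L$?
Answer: $- \frac{112}{3} \approx -37.333$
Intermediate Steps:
$V = \frac{14}{3}$ ($V = \frac{1}{9} \cdot 42 = \frac{14}{3} \approx 4.6667$)
$V l{\left(0,-3 \right)} L = \frac{14}{3} \left(-1\right) 8 = \left(- \frac{14}{3}\right) 8 = - \frac{112}{3}$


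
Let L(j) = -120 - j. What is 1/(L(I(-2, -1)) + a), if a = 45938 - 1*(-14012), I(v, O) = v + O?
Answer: 1/59833 ≈ 1.6713e-5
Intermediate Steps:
I(v, O) = O + v
a = 59950 (a = 45938 + 14012 = 59950)
1/(L(I(-2, -1)) + a) = 1/((-120 - (-1 - 2)) + 59950) = 1/((-120 - 1*(-3)) + 59950) = 1/((-120 + 3) + 59950) = 1/(-117 + 59950) = 1/59833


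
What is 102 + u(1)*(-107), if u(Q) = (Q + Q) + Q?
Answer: -219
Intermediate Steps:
u(Q) = 3*Q (u(Q) = 2*Q + Q = 3*Q)
102 + u(1)*(-107) = 102 + (3*1)*(-107) = 102 + 3*(-107) = 102 - 321 = -219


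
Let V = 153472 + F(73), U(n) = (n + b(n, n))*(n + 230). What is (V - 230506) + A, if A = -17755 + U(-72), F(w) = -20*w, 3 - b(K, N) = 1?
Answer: -107309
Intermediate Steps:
b(K, N) = 2 (b(K, N) = 3 - 1*1 = 3 - 1 = 2)
U(n) = (2 + n)*(230 + n) (U(n) = (n + 2)*(n + 230) = (2 + n)*(230 + n))
V = 152012 (V = 153472 - 20*73 = 153472 - 1460 = 152012)
A = -28815 (A = -17755 + (460 + (-72)² + 232*(-72)) = -17755 + (460 + 5184 - 16704) = -17755 - 11060 = -28815)
(V - 230506) + A = (152012 - 230506) - 28815 = -78494 - 28815 = -107309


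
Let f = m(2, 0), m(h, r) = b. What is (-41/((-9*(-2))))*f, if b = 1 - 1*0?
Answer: -41/18 ≈ -2.2778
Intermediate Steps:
b = 1 (b = 1 + 0 = 1)
m(h, r) = 1
f = 1
(-41/((-9*(-2))))*f = -41/((-9*(-2)))*1 = -41/18*1 = -41/18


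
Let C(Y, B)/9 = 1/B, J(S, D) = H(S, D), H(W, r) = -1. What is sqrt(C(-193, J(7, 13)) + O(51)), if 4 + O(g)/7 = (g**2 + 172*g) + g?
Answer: sqrt(79931) ≈ 282.72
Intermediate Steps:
J(S, D) = -1
C(Y, B) = 9/B
O(g) = -28 + 7*g**2 + 1211*g (O(g) = -28 + 7*((g**2 + 172*g) + g) = -28 + 7*(g**2 + 173*g) = -28 + (7*g**2 + 1211*g) = -28 + 7*g**2 + 1211*g)
sqrt(C(-193, J(7, 13)) + O(51)) = sqrt(9/(-1) + (-28 + 7*51**2 + 1211*51)) = sqrt(9*(-1) + (-28 + 7*2601 + 61761)) = sqrt(-9 + (-28 + 18207 + 61761)) = sqrt(-9 + 79940) = sqrt(79931)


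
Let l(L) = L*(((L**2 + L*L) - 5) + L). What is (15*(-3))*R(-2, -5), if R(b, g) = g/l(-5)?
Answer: -9/8 ≈ -1.1250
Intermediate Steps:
l(L) = L*(-5 + L + 2*L**2) (l(L) = L*(((L**2 + L**2) - 5) + L) = L*((2*L**2 - 5) + L) = L*((-5 + 2*L**2) + L) = L*(-5 + L + 2*L**2))
R(b, g) = -g/200 (R(b, g) = g/((-5*(-5 - 5 + 2*(-5)**2))) = g/((-5*(-5 - 5 + 2*25))) = g/((-5*(-5 - 5 + 50))) = g/((-5*40)) = g/(-200) = g*(-1/200) = -g/200)
(15*(-3))*R(-2, -5) = (15*(-3))*(-1/200*(-5)) = -45*1/40 = -9/8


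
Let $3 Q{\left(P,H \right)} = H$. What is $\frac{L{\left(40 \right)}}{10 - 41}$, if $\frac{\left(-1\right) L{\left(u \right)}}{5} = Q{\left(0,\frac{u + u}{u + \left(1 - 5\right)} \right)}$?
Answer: $\frac{100}{837} \approx 0.11947$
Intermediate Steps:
$Q{\left(P,H \right)} = \frac{H}{3}$
$L{\left(u \right)} = - \frac{10 u}{3 \left(-4 + u\right)}$ ($L{\left(u \right)} = - 5 \frac{\left(u + u\right) \frac{1}{u + \left(1 - 5\right)}}{3} = - 5 \frac{2 u \frac{1}{u - 4}}{3} = - 5 \frac{2 u \frac{1}{-4 + u}}{3} = - 5 \frac{2 u}{3 \left(-4 + u\right)} = - \frac{10 u}{3 \left(-4 + u\right)}$)
$\frac{L{\left(40 \right)}}{10 - 41} = \frac{\left(-10\right) 40 \frac{1}{-12 + 3 \cdot 40}}{10 - 41} = \frac{\left(-10\right) 40 \frac{1}{-12 + 120}}{-31} = \left(-10\right) 40 \cdot \frac{1}{108} \left(- \frac{1}{31}\right) = \left(- \frac{100}{27}\right) \left(- \frac{1}{31}\right) = \frac{100}{837}$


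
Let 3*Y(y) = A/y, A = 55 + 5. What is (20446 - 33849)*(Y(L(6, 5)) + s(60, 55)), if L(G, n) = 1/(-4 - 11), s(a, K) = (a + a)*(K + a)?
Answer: -180940500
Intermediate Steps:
A = 60
s(a, K) = 2*a*(K + a) (s(a, K) = (2*a)*(K + a) = 2*a*(K + a))
L(G, n) = -1/15 (L(G, n) = 1/(-15) = -1/15)
Y(y) = 20/y (Y(y) = (60/y)/3 = 20/y)
(20446 - 33849)*(Y(L(6, 5)) + s(60, 55)) = (20446 - 33849)*(20/(-1/15) + 2*60*(55 + 60)) = -13403*(20*(-15) + 2*60*115) = -13403*(-300 + 13800) = -13403*13500 = -180940500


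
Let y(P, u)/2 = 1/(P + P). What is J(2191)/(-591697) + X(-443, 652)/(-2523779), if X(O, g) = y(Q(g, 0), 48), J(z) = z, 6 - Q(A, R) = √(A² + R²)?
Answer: -3572120871997/964679851074098 ≈ -0.0037029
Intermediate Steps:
Q(A, R) = 6 - √(A² + R²)
y(P, u) = 1/P (y(P, u) = 2/(P + P) = 2/((2*P)) = 2*(1/(2*P)) = 1/P)
X(O, g) = 1/(6 - √(g²)) (X(O, g) = 1/(6 - √(g² + 0²)) = 1/(6 - √(g² + 0)) = 1/(6 - √(g²)))
J(2191)/(-591697) + X(-443, 652)/(-2523779) = 2191/(-591697) - 1/(-6 + √(652²))/(-2523779) = 2191*(-1/591697) - 1/(-6 + √425104)*(-1/2523779) = -2191/591697 - 1/(-6 + 652)*(-1/2523779) = -2191/591697 - 1/646*(-1/2523779) = -2191/591697 + 1/1630361234 = -3572120871997/964679851074098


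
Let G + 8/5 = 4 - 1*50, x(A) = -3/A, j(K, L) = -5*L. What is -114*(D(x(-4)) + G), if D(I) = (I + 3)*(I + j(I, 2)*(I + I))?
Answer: 460731/40 ≈ 11518.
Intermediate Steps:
G = -238/5 (G = -8/5 + (4 - 1*50) = -8/5 + (4 - 50) = -8/5 - 46 = -238/5 ≈ -47.600)
D(I) = -19*I*(3 + I) (D(I) = (I + 3)*(I + (-5*2)*(I + I)) = (3 + I)*(I - 20*I) = (3 + I)*(-19*I) = -19*I*(3 + I))
-114*(D(x(-4)) + G) = -114*(-19*(-3/(-4))*(3 - 3/(-4)) - 238/5) = -114*(-19*(-3*(-¼))*(3 - 3*(-¼)) - 238/5) = -114*(-19*¾*(3 + ¾) - 238/5) = -114*(-19*¾*15/4 - 238/5) = -114*(-855/16 - 238/5) = -114*(-8083/80) = 460731/40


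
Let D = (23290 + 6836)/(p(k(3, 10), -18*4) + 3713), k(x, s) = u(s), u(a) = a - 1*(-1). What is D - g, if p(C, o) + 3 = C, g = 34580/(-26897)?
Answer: 72228554/7698749 ≈ 9.3819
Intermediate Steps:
u(a) = 1 + a (u(a) = a + 1 = 1 + a)
g = -2660/2069 (g = 34580*(-1/26897) = -2660/2069 ≈ -1.2856)
k(x, s) = 1 + s
p(C, o) = -3 + C
D = 30126/3721 (D = (23290 + 6836)/((-3 + (1 + 10)) + 3713) = 30126/((-3 + 11) + 3713) = 30126/(8 + 3713) = 30126/3721 ≈ 8.0962)
D - g = 30126/3721 - 1*(-2660/2069) = 30126/3721 + 2660/2069 = 72228554/7698749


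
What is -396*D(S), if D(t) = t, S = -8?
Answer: 3168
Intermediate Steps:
-396*D(S) = -396*(-8) = 3168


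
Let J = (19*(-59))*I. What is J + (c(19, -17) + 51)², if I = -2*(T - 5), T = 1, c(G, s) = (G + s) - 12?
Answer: -7287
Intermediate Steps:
c(G, s) = -12 + G + s
I = 8 (I = -2*(1 - 5) = -2*(-4) = 8)
J = -8968 (J = (19*(-59))*8 = -1121*8 = -8968)
J + (c(19, -17) + 51)² = -8968 + ((-12 + 19 - 17) + 51)² = -8968 + (-10 + 51)² = -8968 + 41² = -8968 + 1681 = -7287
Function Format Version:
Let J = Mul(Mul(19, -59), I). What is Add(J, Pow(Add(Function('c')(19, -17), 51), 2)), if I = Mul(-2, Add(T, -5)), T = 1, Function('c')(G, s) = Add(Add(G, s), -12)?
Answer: -7287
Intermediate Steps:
Function('c')(G, s) = Add(-12, G, s)
I = 8 (I = Mul(-2, Add(1, -5)) = Mul(-2, -4) = 8)
J = -8968 (J = Mul(Mul(19, -59), 8) = Mul(-1121, 8) = -8968)
Add(J, Pow(Add(Function('c')(19, -17), 51), 2)) = Add(-8968, Pow(Add(Add(-12, 19, -17), 51), 2)) = Add(-8968, Pow(Add(-10, 51), 2)) = Add(-8968, Pow(41, 2)) = Add(-8968, 1681) = -7287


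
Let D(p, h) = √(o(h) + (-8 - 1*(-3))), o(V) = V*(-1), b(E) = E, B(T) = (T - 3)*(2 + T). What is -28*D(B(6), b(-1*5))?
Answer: 0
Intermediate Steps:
B(T) = (-3 + T)*(2 + T)
o(V) = -V
D(p, h) = √(-5 - h) (D(p, h) = √(-h + (-8 - 1*(-3))) = √(-h + (-8 + 3)) = √(-h - 5) = √(-5 - h))
-28*D(B(6), b(-1*5)) = -28*√(-5 - (-1)*5) = -28*√(-5 - 1*(-5)) = -28*√(-5 + 5) = -28*√0 = -28*0 = 0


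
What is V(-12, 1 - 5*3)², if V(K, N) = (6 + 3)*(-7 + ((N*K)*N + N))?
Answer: 456121449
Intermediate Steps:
V(K, N) = -63 + 9*N + 9*K*N² (V(K, N) = 9*(-7 + ((K*N)*N + N)) = 9*(-7 + (K*N² + N)) = 9*(-7 + (N + K*N²)) = 9*(-7 + N + K*N²) = -63 + 9*N + 9*K*N²)
V(-12, 1 - 5*3)² = (-63 + 9*(1 - 5*3) + 9*(-12)*(1 - 5*3)²)² = (-63 + 9*(1 - 1*15) + 9*(-12)*(1 - 1*15)²)² = (-63 + 9*(1 - 15) + 9*(-12)*(1 - 15)²)² = (-63 + 9*(-14) + 9*(-12)*(-14)²)² = (-63 - 126 + 9*(-12)*196)² = (-63 - 126 - 21168)² = (-21357)² = 456121449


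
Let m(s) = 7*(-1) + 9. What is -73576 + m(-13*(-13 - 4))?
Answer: -73574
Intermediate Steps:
m(s) = 2 (m(s) = -7 + 9 = 2)
-73576 + m(-13*(-13 - 4)) = -73576 + 2 = -73574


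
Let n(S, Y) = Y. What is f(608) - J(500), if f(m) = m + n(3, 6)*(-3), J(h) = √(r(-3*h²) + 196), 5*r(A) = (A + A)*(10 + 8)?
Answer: 590 - 2*I*√1349951 ≈ 590.0 - 2323.7*I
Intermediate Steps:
r(A) = 36*A/5 (r(A) = ((A + A)*(10 + 8))/5 = ((2*A)*18)/5 = (36*A)/5 = 36*A/5)
J(h) = √(196 - 108*h²/5) (J(h) = √(36*(-3*h²)/5 + 196) = √(-108*h²/5 + 196) = √(196 - 108*h²/5))
f(m) = -18 + m (f(m) = m + 6*(-3) = m - 18 = -18 + m)
f(608) - J(500) = (-18 + 608) - 2*√(1225 - 135*500²)/5 = 590 - 2*√(1225 - 135*250000)/5 = 590 - 2*√(1225 - 33750000)/5 = 590 - 2*√(-33748775)/5 = 590 - 2*5*I*√1349951/5 = 590 - 2*I*√1349951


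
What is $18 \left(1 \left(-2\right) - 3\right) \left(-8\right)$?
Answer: $720$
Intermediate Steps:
$18 \left(1 \left(-2\right) - 3\right) \left(-8\right) = 18 \left(-2 - 3\right) \left(-8\right) = 18 \left(-5\right) \left(-8\right) = \left(-90\right) \left(-8\right) = 720$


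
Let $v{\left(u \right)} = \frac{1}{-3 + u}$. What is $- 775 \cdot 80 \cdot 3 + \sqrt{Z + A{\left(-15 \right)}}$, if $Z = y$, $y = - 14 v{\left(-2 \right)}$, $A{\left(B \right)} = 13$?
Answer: $-186000 + \frac{\sqrt{395}}{5} \approx -1.86 \cdot 10^{5}$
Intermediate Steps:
$y = \frac{14}{5}$ ($y = - \frac{14}{-3 - 2} = - \frac{14}{-5} = \left(-14\right) \left(- \frac{1}{5}\right) = \frac{14}{5} \approx 2.8$)
$Z = \frac{14}{5} \approx 2.8$
$- 775 \cdot 80 \cdot 3 + \sqrt{Z + A{\left(-15 \right)}} = - 775 \cdot 80 \cdot 3 + \sqrt{\frac{14}{5} + 13} = \left(-775\right) 240 + \sqrt{\frac{79}{5}} = -186000 + \frac{\sqrt{395}}{5}$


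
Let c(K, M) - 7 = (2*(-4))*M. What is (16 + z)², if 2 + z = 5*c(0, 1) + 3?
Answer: 144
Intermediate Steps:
c(K, M) = 7 - 8*M (c(K, M) = 7 + (2*(-4))*M = 7 - 8*M)
z = -4 (z = -2 + (5*(7 - 8*1) + 3) = -2 + (5*(7 - 8) + 3) = -2 + (5*(-1) + 3) = -2 + (-5 + 3) = -2 - 2 = -4)
(16 + z)² = (16 - 4)² = 12² = 144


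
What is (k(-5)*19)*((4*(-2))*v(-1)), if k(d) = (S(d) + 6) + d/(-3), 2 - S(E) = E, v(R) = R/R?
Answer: -6688/3 ≈ -2229.3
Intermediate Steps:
v(R) = 1
S(E) = 2 - E
k(d) = 8 - 4*d/3 (k(d) = ((2 - d) + 6) + d/(-3) = (8 - d) + d*(-⅓) = (8 - d) - d/3 = 8 - 4*d/3)
(k(-5)*19)*((4*(-2))*v(-1)) = ((8 - 4/3*(-5))*19)*((4*(-2))*1) = ((8 + 20/3)*19)*(-8*1) = ((44/3)*19)*(-8) = (836/3)*(-8) = -6688/3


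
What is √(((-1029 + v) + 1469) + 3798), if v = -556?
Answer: √3682 ≈ 60.680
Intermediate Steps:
√(((-1029 + v) + 1469) + 3798) = √(((-1029 - 556) + 1469) + 3798) = √((-1585 + 1469) + 3798) = √(-116 + 3798) = √3682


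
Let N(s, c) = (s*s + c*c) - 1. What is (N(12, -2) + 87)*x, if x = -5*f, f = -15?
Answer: 17550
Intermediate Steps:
N(s, c) = -1 + c² + s² (N(s, c) = (s² + c²) - 1 = (c² + s²) - 1 = -1 + c² + s²)
x = 75 (x = -5*(-15) = 75)
(N(12, -2) + 87)*x = ((-1 + (-2)² + 12²) + 87)*75 = ((-1 + 4 + 144) + 87)*75 = (147 + 87)*75 = 234*75 = 17550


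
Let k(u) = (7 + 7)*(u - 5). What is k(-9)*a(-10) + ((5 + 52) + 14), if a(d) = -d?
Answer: -1889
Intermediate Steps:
k(u) = -70 + 14*u (k(u) = 14*(-5 + u) = -70 + 14*u)
k(-9)*a(-10) + ((5 + 52) + 14) = (-70 + 14*(-9))*(-1*(-10)) + ((5 + 52) + 14) = (-70 - 126)*10 + (57 + 14) = -196*10 + 71 = -1960 + 71 = -1889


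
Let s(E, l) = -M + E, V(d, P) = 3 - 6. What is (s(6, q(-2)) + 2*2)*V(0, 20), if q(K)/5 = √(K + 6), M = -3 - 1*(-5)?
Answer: -24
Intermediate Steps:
M = 2 (M = -3 + 5 = 2)
V(d, P) = -3
q(K) = 5*√(6 + K) (q(K) = 5*√(K + 6) = 5*√(6 + K))
s(E, l) = -2 + E (s(E, l) = -1*2 + E = -2 + E)
(s(6, q(-2)) + 2*2)*V(0, 20) = ((-2 + 6) + 2*2)*(-3) = (4 + 4)*(-3) = 8*(-3) = -24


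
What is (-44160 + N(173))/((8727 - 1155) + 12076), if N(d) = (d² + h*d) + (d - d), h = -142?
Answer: -38797/19648 ≈ -1.9746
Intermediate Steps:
N(d) = d² - 142*d (N(d) = (d² - 142*d) + (d - d) = (d² - 142*d) + 0 = d² - 142*d)
(-44160 + N(173))/((8727 - 1155) + 12076) = (-44160 + 173*(-142 + 173))/((8727 - 1155) + 12076) = (-44160 + 173*31)/(7572 + 12076) = (-44160 + 5363)/19648 = -38797*1/19648 = -38797/19648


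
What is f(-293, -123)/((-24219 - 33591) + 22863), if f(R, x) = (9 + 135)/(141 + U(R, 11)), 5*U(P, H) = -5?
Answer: -4/135905 ≈ -2.9432e-5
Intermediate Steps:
U(P, H) = -1 (U(P, H) = (1/5)*(-5) = -1)
f(R, x) = 36/35 (f(R, x) = (9 + 135)/(141 - 1) = 144/140 = 144*(1/140) = 36/35)
f(-293, -123)/((-24219 - 33591) + 22863) = 36/(35*((-24219 - 33591) + 22863)) = 36/(35*(-57810 + 22863)) = (36/35)/(-34947) = (36/35)*(-1/34947) = -4/135905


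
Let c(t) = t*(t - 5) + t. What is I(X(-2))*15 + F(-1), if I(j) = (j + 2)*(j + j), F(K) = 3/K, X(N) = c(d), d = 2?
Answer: 237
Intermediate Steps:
c(t) = t + t*(-5 + t) (c(t) = t*(-5 + t) + t = t + t*(-5 + t))
X(N) = -4 (X(N) = 2*(-4 + 2) = 2*(-2) = -4)
I(j) = 2*j*(2 + j) (I(j) = (2 + j)*(2*j) = 2*j*(2 + j))
I(X(-2))*15 + F(-1) = (2*(-4)*(2 - 4))*15 + 3/(-1) = (2*(-4)*(-2))*15 + 3*(-1) = 16*15 - 3 = 240 - 3 = 237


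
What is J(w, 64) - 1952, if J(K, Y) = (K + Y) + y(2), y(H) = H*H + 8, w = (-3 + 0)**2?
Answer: -1867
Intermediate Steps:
w = 9 (w = (-3)**2 = 9)
y(H) = 8 + H**2 (y(H) = H**2 + 8 = 8 + H**2)
J(K, Y) = 12 + K + Y (J(K, Y) = (K + Y) + (8 + 2**2) = (K + Y) + (8 + 4) = (K + Y) + 12 = 12 + K + Y)
J(w, 64) - 1952 = (12 + 9 + 64) - 1952 = 85 - 1952 = -1867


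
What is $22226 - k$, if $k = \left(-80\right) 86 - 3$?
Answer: $29109$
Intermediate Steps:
$k = -6883$ ($k = -6880 - 3 = -6883$)
$22226 - k = 22226 - -6883 = 22226 + 6883 = 29109$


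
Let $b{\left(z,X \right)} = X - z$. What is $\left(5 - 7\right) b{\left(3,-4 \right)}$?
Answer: $14$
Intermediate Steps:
$\left(5 - 7\right) b{\left(3,-4 \right)} = \left(5 - 7\right) \left(-4 - 3\right) = - 2 \left(-4 - 3\right) = \left(-2\right) \left(-7\right) = 14$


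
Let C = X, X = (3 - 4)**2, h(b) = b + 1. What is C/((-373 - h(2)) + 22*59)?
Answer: 1/922 ≈ 0.0010846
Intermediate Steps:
h(b) = 1 + b
X = 1 (X = (-1)**2 = 1)
C = 1
C/((-373 - h(2)) + 22*59) = 1/((-373 - (1 + 2)) + 22*59) = 1/((-373 - 1*3) + 1298) = 1/((-373 - 3) + 1298) = 1/(-376 + 1298) = 1/922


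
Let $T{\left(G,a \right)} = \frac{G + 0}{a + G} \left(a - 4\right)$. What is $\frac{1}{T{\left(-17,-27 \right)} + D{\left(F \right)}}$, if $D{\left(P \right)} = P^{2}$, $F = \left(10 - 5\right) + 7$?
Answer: $\frac{44}{5809} \approx 0.0075745$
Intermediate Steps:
$F = 12$ ($F = 5 + 7 = 12$)
$T{\left(G,a \right)} = \frac{G \left(-4 + a\right)}{G + a}$ ($T{\left(G,a \right)} = \frac{G}{G + a} \left(-4 + a\right) = \frac{G \left(-4 + a\right)}{G + a}$)
$\frac{1}{T{\left(-17,-27 \right)} + D{\left(F \right)}} = \frac{1}{- \frac{17 \left(-4 - 27\right)}{-17 - 27} + 12^{2}} = \frac{1}{\left(-17\right) \frac{1}{-44} \left(-31\right) + 144} = \frac{1}{\left(-17\right) \left(- \frac{1}{44}\right) \left(-31\right) + 144} = \frac{1}{- \frac{527}{44} + 144} = \frac{1}{\frac{5809}{44}} = \frac{44}{5809}$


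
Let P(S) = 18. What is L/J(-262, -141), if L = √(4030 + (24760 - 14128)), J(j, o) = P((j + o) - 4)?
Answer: √14662/18 ≈ 6.7270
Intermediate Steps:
J(j, o) = 18
L = √14662 (L = √(4030 + 10632) = √14662 ≈ 121.09)
L/J(-262, -141) = √14662/18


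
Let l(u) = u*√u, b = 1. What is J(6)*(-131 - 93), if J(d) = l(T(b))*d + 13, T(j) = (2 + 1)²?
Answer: -39200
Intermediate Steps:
T(j) = 9 (T(j) = 3² = 9)
l(u) = u^(3/2)
J(d) = 13 + 27*d (J(d) = 9^(3/2)*d + 13 = 27*d + 13 = 13 + 27*d)
J(6)*(-131 - 93) = (13 + 27*6)*(-131 - 93) = (13 + 162)*(-224) = 175*(-224) = -39200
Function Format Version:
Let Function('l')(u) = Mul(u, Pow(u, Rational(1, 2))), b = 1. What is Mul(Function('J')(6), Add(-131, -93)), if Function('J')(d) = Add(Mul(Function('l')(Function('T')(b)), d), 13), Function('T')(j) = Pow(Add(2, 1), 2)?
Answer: -39200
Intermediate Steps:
Function('T')(j) = 9 (Function('T')(j) = Pow(3, 2) = 9)
Function('l')(u) = Pow(u, Rational(3, 2))
Function('J')(d) = Add(13, Mul(27, d)) (Function('J')(d) = Add(Mul(Pow(9, Rational(3, 2)), d), 13) = Add(Mul(27, d), 13) = Add(13, Mul(27, d)))
Mul(Function('J')(6), Add(-131, -93)) = Mul(Add(13, Mul(27, 6)), Add(-131, -93)) = Mul(Add(13, 162), -224) = Mul(175, -224) = -39200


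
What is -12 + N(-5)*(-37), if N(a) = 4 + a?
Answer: 25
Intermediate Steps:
-12 + N(-5)*(-37) = -12 + (4 - 5)*(-37) = -12 - 1*(-37) = -12 + 37 = 25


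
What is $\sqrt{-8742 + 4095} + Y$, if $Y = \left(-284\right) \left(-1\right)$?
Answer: $284 + i \sqrt{4647} \approx 284.0 + 68.169 i$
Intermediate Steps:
$Y = 284$
$\sqrt{-8742 + 4095} + Y = \sqrt{-8742 + 4095} + 284 = \sqrt{-4647} + 284 = i \sqrt{4647} + 284 = 284 + i \sqrt{4647}$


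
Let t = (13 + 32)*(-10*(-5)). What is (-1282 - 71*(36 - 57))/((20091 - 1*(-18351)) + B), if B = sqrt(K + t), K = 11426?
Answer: 4017189/738886844 - 209*sqrt(3419)/738886844 ≈ 0.0054203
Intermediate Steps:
t = 2250 (t = 45*50 = 2250)
B = 2*sqrt(3419) (B = sqrt(11426 + 2250) = sqrt(13676) = 2*sqrt(3419) ≈ 116.94)
(-1282 - 71*(36 - 57))/((20091 - 1*(-18351)) + B) = (-1282 - 71*(36 - 57))/((20091 - 1*(-18351)) + 2*sqrt(3419)) = (-1282 - 71*(-21))/((20091 + 18351) + 2*sqrt(3419)) = (-1282 + 1491)/(38442 + 2*sqrt(3419)) = 209/(38442 + 2*sqrt(3419))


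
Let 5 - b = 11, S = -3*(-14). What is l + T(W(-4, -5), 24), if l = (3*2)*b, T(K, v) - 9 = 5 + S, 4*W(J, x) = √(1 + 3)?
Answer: 20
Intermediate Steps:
S = 42
W(J, x) = ½ (W(J, x) = √(1 + 3)/4 = √4/4 = (¼)*2 = ½)
b = -6 (b = 5 - 1*11 = 5 - 11 = -6)
T(K, v) = 56 (T(K, v) = 9 + (5 + 42) = 9 + 47 = 56)
l = -36 (l = (3*2)*(-6) = 6*(-6) = -36)
l + T(W(-4, -5), 24) = -36 + 56 = 20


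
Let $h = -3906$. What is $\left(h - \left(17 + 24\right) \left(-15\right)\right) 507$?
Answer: $-1668537$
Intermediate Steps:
$\left(h - \left(17 + 24\right) \left(-15\right)\right) 507 = \left(-3906 - \left(17 + 24\right) \left(-15\right)\right) 507 = \left(-3906 - 41 \left(-15\right)\right) 507 = \left(-3906 - -615\right) 507 = \left(-3906 + 615\right) 507 = \left(-3291\right) 507 = -1668537$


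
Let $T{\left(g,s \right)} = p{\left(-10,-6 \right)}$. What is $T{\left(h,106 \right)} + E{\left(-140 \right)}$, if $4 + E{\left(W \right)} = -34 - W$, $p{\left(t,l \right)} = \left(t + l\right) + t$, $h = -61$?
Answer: $76$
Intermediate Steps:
$p{\left(t,l \right)} = l + 2 t$ ($p{\left(t,l \right)} = \left(l + t\right) + t = l + 2 t$)
$E{\left(W \right)} = -38 - W$ ($E{\left(W \right)} = -4 - \left(34 + W\right) = -38 - W$)
$T{\left(g,s \right)} = -26$ ($T{\left(g,s \right)} = -6 + 2 \left(-10\right) = -6 - 20 = -26$)
$T{\left(h,106 \right)} + E{\left(-140 \right)} = -26 - -102 = -26 + \left(-38 + 140\right) = -26 + 102 = 76$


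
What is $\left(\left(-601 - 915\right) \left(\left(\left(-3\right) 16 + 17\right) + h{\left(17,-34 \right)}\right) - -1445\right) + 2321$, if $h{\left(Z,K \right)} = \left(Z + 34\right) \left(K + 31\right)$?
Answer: $282710$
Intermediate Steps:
$h{\left(Z,K \right)} = \left(31 + K\right) \left(34 + Z\right)$ ($h{\left(Z,K \right)} = \left(34 + Z\right) \left(31 + K\right) = \left(31 + K\right) \left(34 + Z\right)$)
$\left(\left(-601 - 915\right) \left(\left(\left(-3\right) 16 + 17\right) + h{\left(17,-34 \right)}\right) - -1445\right) + 2321 = \left(\left(-601 - 915\right) \left(\left(\left(-3\right) 16 + 17\right) + \left(1054 + 31 \cdot 17 + 34 \left(-34\right) - 578\right)\right) - -1445\right) + 2321 = \left(- 1516 \left(\left(-48 + 17\right) + \left(1054 + 527 - 1156 - 578\right)\right) + 1445\right) + 2321 = \left(- 1516 \left(-31 - 153\right) + 1445\right) + 2321 = \left(\left(-1516\right) \left(-184\right) + 1445\right) + 2321 = \left(278944 + 1445\right) + 2321 = 280389 + 2321 = 282710$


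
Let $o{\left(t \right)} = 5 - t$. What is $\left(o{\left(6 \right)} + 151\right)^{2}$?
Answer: $22500$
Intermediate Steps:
$\left(o{\left(6 \right)} + 151\right)^{2} = \left(\left(5 - 6\right) + 151\right)^{2} = \left(-1 + 151\right)^{2} = 150^{2} = 22500$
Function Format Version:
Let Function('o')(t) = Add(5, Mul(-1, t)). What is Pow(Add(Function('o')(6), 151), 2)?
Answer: 22500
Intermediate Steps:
Pow(Add(Function('o')(6), 151), 2) = Pow(Add(Add(5, Mul(-1, 6)), 151), 2) = Pow(Add(Add(5, -6), 151), 2) = Pow(Add(-1, 151), 2) = Pow(150, 2) = 22500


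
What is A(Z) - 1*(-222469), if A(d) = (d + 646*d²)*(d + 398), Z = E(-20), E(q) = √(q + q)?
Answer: -10061891 - 50884*I*√10 ≈ -1.0062e+7 - 1.6091e+5*I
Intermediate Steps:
E(q) = √2*√q (E(q) = √(2*q) = √2*√q)
Z = 2*I*√10 (Z = √2*√(-20) = √2*(2*I*√5) = 2*I*√10 ≈ 6.3246*I)
A(d) = (398 + d)*(d + 646*d²) (A(d) = (d + 646*d²)*(398 + d) = (398 + d)*(d + 646*d²))
A(Z) - 1*(-222469) = (2*I*√10)*(398 + 646*(2*I*√10)² + 257109*(2*I*√10)) - 1*(-222469) = (2*I*√10)*(398 + 646*(-40) + 514218*I*√10) + 222469 = (2*I*√10)*(398 - 25840 + 514218*I*√10) + 222469 = (2*I*√10)*(-25442 + 514218*I*√10) + 222469 = 2*I*√10*(-25442 + 514218*I*√10) + 222469 = 222469 + 2*I*√10*(-25442 + 514218*I*√10)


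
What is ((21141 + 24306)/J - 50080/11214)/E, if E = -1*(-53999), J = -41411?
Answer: -1291752769/12538107566523 ≈ -0.00010303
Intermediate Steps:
E = 53999
((21141 + 24306)/J - 50080/11214)/E = ((21141 + 24306)/(-41411) - 50080/11214)/53999 = (45447*(-1/41411) - 50080*1/11214)*(1/53999) = (-45447/41411 - 25040/5607)*(1/53999) = -1291752769/232191477*1/53999 = -1291752769/12538107566523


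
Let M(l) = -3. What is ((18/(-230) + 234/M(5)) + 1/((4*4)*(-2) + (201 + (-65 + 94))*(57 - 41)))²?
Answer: 1072908171346729/175997030400 ≈ 6096.2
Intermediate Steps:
((18/(-230) + 234/M(5)) + 1/((4*4)*(-2) + (201 + (-65 + 94))*(57 - 41)))² = ((18/(-230) + 234/(-3)) + 1/((4*4)*(-2) + (201 + (-65 + 94))*(57 - 41)))² = ((18*(-1/230) + 234*(-⅓)) + 1/(16*(-2) + (201 + 29)*16))² = ((-9/115 - 78) + 1/(-32 + 230*16))² = (-8979/115 + 1/(-32 + 3680))² = (-8979/115 + 1/3648)² = (-32755277/419520)² = 1072908171346729/175997030400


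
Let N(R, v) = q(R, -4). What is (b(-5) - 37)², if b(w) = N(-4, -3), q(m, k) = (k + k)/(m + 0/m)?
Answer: 1225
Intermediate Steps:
q(m, k) = 2*k/m (q(m, k) = (2*k)/(m + 0) = (2*k)/m = 2*k/m)
N(R, v) = -8/R (N(R, v) = 2*(-4)/R = -8/R)
b(w) = 2 (b(w) = -8/(-4) = -8*(-¼) = 2)
(b(-5) - 37)² = (2 - 37)² = (-35)² = 1225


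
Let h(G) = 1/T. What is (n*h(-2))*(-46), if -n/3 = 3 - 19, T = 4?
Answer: -552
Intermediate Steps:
h(G) = ¼ (h(G) = 1/4 = ¼)
n = 48 (n = -3*(3 - 19) = -3*(-16) = 48)
(n*h(-2))*(-46) = (48*(¼))*(-46) = 12*(-46) = -552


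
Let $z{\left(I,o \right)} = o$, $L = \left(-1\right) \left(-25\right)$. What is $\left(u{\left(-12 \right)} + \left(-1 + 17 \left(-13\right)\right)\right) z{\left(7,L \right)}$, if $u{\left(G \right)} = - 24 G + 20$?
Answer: $2150$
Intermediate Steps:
$L = 25$
$u{\left(G \right)} = 20 - 24 G$
$\left(u{\left(-12 \right)} + \left(-1 + 17 \left(-13\right)\right)\right) z{\left(7,L \right)} = \left(\left(20 - -288\right) + \left(-1 + 17 \left(-13\right)\right)\right) 25 = \left(\left(20 + 288\right) - 222\right) 25 = \left(308 - 222\right) 25 = 86 \cdot 25 = 2150$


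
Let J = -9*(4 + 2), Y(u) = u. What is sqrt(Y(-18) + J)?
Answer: 6*I*sqrt(2) ≈ 8.4853*I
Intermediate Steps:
J = -54 (J = -9*6 = -54)
sqrt(Y(-18) + J) = sqrt(-18 - 54) = sqrt(-72) = 6*I*sqrt(2)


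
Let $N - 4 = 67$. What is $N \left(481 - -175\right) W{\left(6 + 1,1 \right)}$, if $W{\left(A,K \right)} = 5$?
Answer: $232880$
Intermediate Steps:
$N = 71$ ($N = 4 + 67 = 71$)
$N \left(481 - -175\right) W{\left(6 + 1,1 \right)} = 71 \left(481 - -175\right) 5 = 71 \left(481 + 175\right) 5 = 71 \cdot 656 \cdot 5 = 71 \cdot 3280 = 232880$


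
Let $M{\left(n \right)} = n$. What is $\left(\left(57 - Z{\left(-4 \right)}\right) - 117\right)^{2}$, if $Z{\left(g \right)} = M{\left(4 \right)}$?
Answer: $4096$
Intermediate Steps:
$Z{\left(g \right)} = 4$
$\left(\left(57 - Z{\left(-4 \right)}\right) - 117\right)^{2} = \left(\left(57 - 4\right) - 117\right)^{2} = \left(53 - 117\right)^{2} = \left(-64\right)^{2} = 4096$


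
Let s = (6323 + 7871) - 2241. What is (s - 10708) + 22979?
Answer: 24224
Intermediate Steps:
s = 11953 (s = 14194 - 2241 = 11953)
(s - 10708) + 22979 = (11953 - 10708) + 22979 = 1245 + 22979 = 24224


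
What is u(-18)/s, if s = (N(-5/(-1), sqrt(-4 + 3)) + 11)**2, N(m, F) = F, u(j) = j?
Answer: -540/3721 + 99*I/3721 ≈ -0.14512 + 0.026606*I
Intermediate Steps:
s = (11 + I)**2 (s = (sqrt(-4 + 3) + 11)**2 = (sqrt(-1) + 11)**2 = (I + 11)**2 = (11 + I)**2 ≈ 120.0 + 22.0*I)
u(-18)/s = -18/(11 + I)**2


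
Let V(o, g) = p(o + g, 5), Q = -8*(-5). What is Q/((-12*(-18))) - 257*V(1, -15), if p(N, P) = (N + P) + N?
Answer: 159602/27 ≈ 5911.2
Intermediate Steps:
p(N, P) = P + 2*N
Q = 40
V(o, g) = 5 + 2*g + 2*o (V(o, g) = 5 + 2*(o + g) = 5 + 2*(g + o) = 5 + (2*g + 2*o) = 5 + 2*g + 2*o)
Q/((-12*(-18))) - 257*V(1, -15) = 40/((-12*(-18))) - 257*(5 + 2*(-15) + 2*1) = 40/216 - 257*(5 - 30 + 2) = 40*(1/216) - 257*(-23) = 5/27 + 5911 = 159602/27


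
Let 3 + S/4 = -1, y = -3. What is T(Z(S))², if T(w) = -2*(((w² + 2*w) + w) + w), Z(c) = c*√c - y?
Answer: 64784100 + 20864000*I ≈ 6.4784e+7 + 2.0864e+7*I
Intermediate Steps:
S = -16 (S = -12 + 4*(-1) = -12 - 4 = -16)
Z(c) = 3 + c^(3/2) (Z(c) = c*√c - 1*(-3) = c^(3/2) + 3 = 3 + c^(3/2))
T(w) = -8*w - 2*w² (T(w) = -2*((w² + 3*w) + w) = -2*(w² + 4*w) = -8*w - 2*w²)
T(Z(S))² = (-2*(3 + (-16)^(3/2))*(4 + (3 + (-16)^(3/2))))² = (-2*(3 - 64*I)*(4 + (3 - 64*I)))² = (-2*(3 - 64*I)*(7 - 64*I))² = 4*(3 - 64*I)²*(7 - 64*I)²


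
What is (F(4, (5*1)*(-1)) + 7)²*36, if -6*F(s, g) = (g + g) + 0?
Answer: 2704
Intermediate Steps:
F(s, g) = -g/3 (F(s, g) = -((g + g) + 0)/6 = -(2*g + 0)/6 = -g/3)
(F(4, (5*1)*(-1)) + 7)²*36 = (-5*1*(-1)/3 + 7)²*36 = (-5*(-1)/3 + 7)²*36 = (-⅓*(-5) + 7)²*36 = (5/3 + 7)²*36 = (26/3)²*36 = (676/9)*36 = 2704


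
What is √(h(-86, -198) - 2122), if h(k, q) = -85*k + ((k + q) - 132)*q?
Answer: 2*√21889 ≈ 295.90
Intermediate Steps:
h(k, q) = -85*k + q*(-132 + k + q) (h(k, q) = -85*k + (-132 + k + q)*q = -85*k + q*(-132 + k + q))
√(h(-86, -198) - 2122) = √(((-198)² - 132*(-198) - 85*(-86) - 86*(-198)) - 2122) = √((39204 + 26136 + 7310 + 17028) - 2122) = √(89678 - 2122) = √87556 = 2*√21889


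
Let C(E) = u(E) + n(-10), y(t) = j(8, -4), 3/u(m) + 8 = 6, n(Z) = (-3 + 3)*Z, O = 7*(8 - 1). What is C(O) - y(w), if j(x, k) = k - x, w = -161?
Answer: 21/2 ≈ 10.500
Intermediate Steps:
O = 49 (O = 7*7 = 49)
n(Z) = 0 (n(Z) = 0*Z = 0)
u(m) = -3/2 (u(m) = 3/(-8 + 6) = 3/(-2) = 3*(-½) = -3/2)
y(t) = -12 (y(t) = -4 - 1*8 = -4 - 8 = -12)
C(E) = -3/2 (C(E) = -3/2 + 0 = -3/2)
C(O) - y(w) = -3/2 - 1*(-12) = -3/2 + 12 = 21/2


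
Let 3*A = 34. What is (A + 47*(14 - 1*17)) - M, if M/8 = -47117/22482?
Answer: -1269115/11241 ≈ -112.90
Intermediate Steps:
A = 34/3 (A = (⅓)*34 = 34/3 ≈ 11.333)
M = -188468/11241 (M = 8*(-47117/22482) = -188468/11241 ≈ -16.766)
(A + 47*(14 - 1*17)) - M = (34/3 + 47*(14 - 1*17)) - 1*(-188468/11241) = (34/3 + 47*(14 - 17)) + 188468/11241 = (34/3 + 47*(-3)) + 188468/11241 = (34/3 - 141) + 188468/11241 = -389/3 + 188468/11241 = -1269115/11241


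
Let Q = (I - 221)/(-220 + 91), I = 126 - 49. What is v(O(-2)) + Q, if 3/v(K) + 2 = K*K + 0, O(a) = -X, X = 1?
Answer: -81/43 ≈ -1.8837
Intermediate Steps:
O(a) = -1 (O(a) = -1*1 = -1)
I = 77
v(K) = 3/(-2 + K²) (v(K) = 3/(-2 + (K*K + 0)) = 3/(-2 + (K² + 0)) = 3/(-2 + K²))
Q = 48/43 (Q = (77 - 221)/(-220 + 91) = -144/(-129) = -144*(-1/129) = 48/43 ≈ 1.1163)
v(O(-2)) + Q = 3/(-2 + (-1)²) + 48/43 = 3/(-2 + 1) + 48/43 = 3/(-1) + 48/43 = 3*(-1) + 48/43 = -3 + 48/43 = -81/43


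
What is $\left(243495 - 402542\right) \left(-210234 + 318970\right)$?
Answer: $-17294134592$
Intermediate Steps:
$\left(243495 - 402542\right) \left(-210234 + 318970\right) = \left(243495 - 402542\right) 108736 = \left(-159047\right) 108736 = -17294134592$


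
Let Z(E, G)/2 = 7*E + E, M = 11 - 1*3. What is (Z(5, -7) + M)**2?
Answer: 7744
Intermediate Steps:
M = 8 (M = 11 - 3 = 8)
Z(E, G) = 16*E (Z(E, G) = 2*(7*E + E) = 2*(8*E) = 16*E)
(Z(5, -7) + M)**2 = (16*5 + 8)**2 = (80 + 8)**2 = 88**2 = 7744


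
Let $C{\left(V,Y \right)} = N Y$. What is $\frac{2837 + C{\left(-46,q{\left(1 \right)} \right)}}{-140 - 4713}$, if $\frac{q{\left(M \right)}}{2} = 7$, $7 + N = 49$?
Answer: $- \frac{3425}{4853} \approx -0.70575$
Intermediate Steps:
$N = 42$ ($N = -7 + 49 = 42$)
$q{\left(M \right)} = 14$ ($q{\left(M \right)} = 2 \cdot 7 = 14$)
$C{\left(V,Y \right)} = 42 Y$
$\frac{2837 + C{\left(-46,q{\left(1 \right)} \right)}}{-140 - 4713} = \frac{2837 + 42 \cdot 14}{-140 - 4713} = \frac{2837 + 588}{-4853} = 3425 \left(- \frac{1}{4853}\right) = - \frac{3425}{4853}$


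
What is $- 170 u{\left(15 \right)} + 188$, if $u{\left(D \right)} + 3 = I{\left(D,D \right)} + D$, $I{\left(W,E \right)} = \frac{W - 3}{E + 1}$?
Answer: $- \frac{3959}{2} \approx -1979.5$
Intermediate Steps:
$I{\left(W,E \right)} = \frac{-3 + W}{1 + E}$
$u{\left(D \right)} = -3 + D + \frac{-3 + D}{1 + D}$ ($u{\left(D \right)} = -3 + \left(\frac{-3 + D}{1 + D} + D\right) = -3 + \left(D + \frac{-3 + D}{1 + D}\right) = -3 + D + \frac{-3 + D}{1 + D}$)
$- 170 u{\left(15 \right)} + 188 = - 170 \frac{-6 + 15^{2} - 15}{1 + 15} + 188 = - 170 \frac{-6 + 225 - 15}{16} + 188 = - 170 \cdot \frac{1}{16} \cdot 204 + 188 = \left(-170\right) \frac{51}{4} + 188 = - \frac{4335}{2} + 188 = - \frac{3959}{2}$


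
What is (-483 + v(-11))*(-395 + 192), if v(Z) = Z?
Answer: 100282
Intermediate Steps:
(-483 + v(-11))*(-395 + 192) = (-483 - 11)*(-395 + 192) = -494*(-203) = 100282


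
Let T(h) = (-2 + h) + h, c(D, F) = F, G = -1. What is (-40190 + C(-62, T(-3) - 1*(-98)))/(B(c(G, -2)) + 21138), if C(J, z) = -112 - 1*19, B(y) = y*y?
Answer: -40321/21142 ≈ -1.9072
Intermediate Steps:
B(y) = y²
T(h) = -2 + 2*h
C(J, z) = -131 (C(J, z) = -112 - 19 = -131)
(-40190 + C(-62, T(-3) - 1*(-98)))/(B(c(G, -2)) + 21138) = (-40190 - 131)/((-2)² + 21138) = -40321/(4 + 21138) = -40321/21142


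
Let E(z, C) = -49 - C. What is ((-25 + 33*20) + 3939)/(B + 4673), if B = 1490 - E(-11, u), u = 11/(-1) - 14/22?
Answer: 25157/34102 ≈ 0.73770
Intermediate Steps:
u = -128/11 (u = 11*(-1) - 14*1/22 = -11 - 7/11 = -128/11 ≈ -11.636)
B = 16801/11 (B = 1490 - (-49 - 1*(-128/11)) = 1490 - (-49 + 128/11) = 1490 - 1*(-411/11) = 1490 + 411/11 = 16801/11 ≈ 1527.4)
((-25 + 33*20) + 3939)/(B + 4673) = ((-25 + 33*20) + 3939)/(16801/11 + 4673) = ((-25 + 660) + 3939)/(68204/11) = (635 + 3939)*(11/68204) = 4574*(11/68204) = 25157/34102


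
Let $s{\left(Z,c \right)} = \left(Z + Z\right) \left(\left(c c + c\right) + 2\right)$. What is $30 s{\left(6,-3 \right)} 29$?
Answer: $83520$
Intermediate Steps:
$s{\left(Z,c \right)} = 2 Z \left(2 + c + c^{2}\right)$ ($s{\left(Z,c \right)} = 2 Z \left(\left(c^{2} + c\right) + 2\right) = 2 Z \left(\left(c + c^{2}\right) + 2\right) = 2 Z \left(2 + c + c^{2}\right)$)
$30 s{\left(6,-3 \right)} 29 = 30 \cdot 2 \cdot 6 \left(2 - 3 + \left(-3\right)^{2}\right) 29 = 30 \cdot 2 \cdot 6 \left(2 - 3 + 9\right) 29 = 30 \cdot 2 \cdot 6 \cdot 8 \cdot 29 = 30 \cdot 96 \cdot 29 = 2880 \cdot 29 = 83520$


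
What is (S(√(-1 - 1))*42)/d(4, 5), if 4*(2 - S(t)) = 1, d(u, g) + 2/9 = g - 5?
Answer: -1323/4 ≈ -330.75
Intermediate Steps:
d(u, g) = -47/9 + g (d(u, g) = -2/9 + (g - 5) = -2/9 + (-5 + g) = -47/9 + g)
S(t) = 7/4 (S(t) = 2 - ¼*1 = 2 - ¼ = 7/4)
(S(√(-1 - 1))*42)/d(4, 5) = ((7/4)*42)/(-47/9 + 5) = 147/(2*(-2/9)) = (147/2)*(-9/2) = -1323/4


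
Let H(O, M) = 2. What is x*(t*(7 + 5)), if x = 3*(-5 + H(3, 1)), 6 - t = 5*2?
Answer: 432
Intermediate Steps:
t = -4 (t = 6 - 5*2 = 6 - 1*10 = 6 - 10 = -4)
x = -9 (x = 3*(-5 + 2) = 3*(-3) = -9)
x*(t*(7 + 5)) = -(-36)*(7 + 5) = -(-36)*12 = -9*(-48) = 432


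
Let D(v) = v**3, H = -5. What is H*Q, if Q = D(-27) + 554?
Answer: 95645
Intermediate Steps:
Q = -19129 (Q = (-27)**3 + 554 = -19683 + 554 = -19129)
H*Q = -5*(-19129) = 95645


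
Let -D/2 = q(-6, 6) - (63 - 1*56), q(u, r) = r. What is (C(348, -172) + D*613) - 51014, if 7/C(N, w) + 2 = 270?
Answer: -13343177/268 ≈ -49788.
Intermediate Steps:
D = 2 (D = -2*(6 - (63 - 1*56)) = -2*(6 - (63 - 56)) = -2*(6 - 1*7) = -2*(6 - 7) = -2*(-1) = 2)
C(N, w) = 7/268 (C(N, w) = 7/(-2 + 270) = 7/268)
(C(348, -172) + D*613) - 51014 = (7/268 + 2*613) - 51014 = (7/268 + 1226) - 51014 = 328575/268 - 51014 = -13343177/268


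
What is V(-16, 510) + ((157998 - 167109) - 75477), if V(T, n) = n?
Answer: -84078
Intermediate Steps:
V(-16, 510) + ((157998 - 167109) - 75477) = 510 + ((157998 - 167109) - 75477) = 510 + (-9111 - 75477) = 510 - 84588 = -84078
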